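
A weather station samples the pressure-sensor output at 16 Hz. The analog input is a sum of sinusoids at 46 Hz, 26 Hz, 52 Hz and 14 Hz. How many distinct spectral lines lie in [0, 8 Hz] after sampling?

3

fs/2 = 8 Hz.
46 Hz mod fs = 14 Hz.
14 Hz > fs/2 = 8 Hz, folds to fs − 14 Hz = 2 Hz.
26 Hz mod fs = 10 Hz.
10 Hz > fs/2 = 8 Hz, folds to fs − 10 Hz = 6 Hz.
52 Hz mod fs = 4 Hz.
4 Hz ≤ fs/2 = 8 Hz, appears at 4 Hz.
14 Hz > fs/2 = 8 Hz, folds to fs − 14 Hz = 2 Hz.
Distinct values: {2 Hz, 4 Hz, 6 Hz} → 3.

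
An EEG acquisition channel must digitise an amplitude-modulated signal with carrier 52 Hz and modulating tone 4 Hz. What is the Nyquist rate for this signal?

112 Hz

AM sidebands sit at fc ± fm = 48 Hz and 56 Hz.
Highest-frequency component: 56 Hz.
Nyquist rate = 2 × 56 Hz = 112 Hz.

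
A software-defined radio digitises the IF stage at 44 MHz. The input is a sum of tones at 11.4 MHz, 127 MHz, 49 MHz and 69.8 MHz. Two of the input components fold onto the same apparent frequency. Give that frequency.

5 MHz

fs/2 = 22 MHz.
11.4 MHz ≤ fs/2 = 22 MHz, passes unchanged.
127 MHz mod fs = 39 MHz.
39 MHz > fs/2 = 22 MHz, folds to fs − 39 MHz = 5 MHz.
49 MHz mod fs = 5 MHz.
5 MHz ≤ fs/2 = 22 MHz, appears at 5 MHz.
69.8 MHz mod fs = 25.8 MHz.
25.8 MHz > fs/2 = 22 MHz, folds to fs − 25.8 MHz = 18.2 MHz.
49 MHz and 127 MHz both map to 5 MHz.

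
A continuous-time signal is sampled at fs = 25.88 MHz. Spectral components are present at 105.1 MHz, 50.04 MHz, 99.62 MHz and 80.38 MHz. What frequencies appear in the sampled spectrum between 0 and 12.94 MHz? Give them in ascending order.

fs/2 = 12.94 MHz.
105.1 MHz mod fs = 1.58 MHz.
1.58 MHz ≤ fs/2 = 12.94 MHz, appears at 1.58 MHz.
50.04 MHz mod fs = 24.16 MHz.
24.16 MHz > fs/2 = 12.94 MHz, folds to fs − 24.16 MHz = 1.72 MHz.
99.62 MHz mod fs = 21.98 MHz.
21.98 MHz > fs/2 = 12.94 MHz, folds to fs − 21.98 MHz = 3.9 MHz.
80.38 MHz mod fs = 2.74 MHz.
2.74 MHz ≤ fs/2 = 12.94 MHz, appears at 2.74 MHz.
Distinct values: {1.58 MHz, 1.72 MHz, 2.74 MHz, 3.9 MHz}.

1.58 MHz, 1.72 MHz, 2.74 MHz, 3.9 MHz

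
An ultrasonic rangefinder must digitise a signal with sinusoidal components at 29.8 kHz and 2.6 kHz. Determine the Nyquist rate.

59.6 kHz

Highest-frequency component: 29.8 kHz.
Nyquist rate = 2 × 29.8 kHz = 59.6 kHz.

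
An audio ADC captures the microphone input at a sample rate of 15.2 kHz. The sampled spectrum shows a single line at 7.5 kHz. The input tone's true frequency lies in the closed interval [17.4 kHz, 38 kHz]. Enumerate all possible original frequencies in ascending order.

Frequencies that alias to 7.5 kHz are k·fs ± 7.5 kHz for integer k ≥ 0.
k=0: 7.5 kHz.
k=1: 7.7 kHz, 22.7 kHz.
k=2: 22.9 kHz, 37.9 kHz.
k=3: 38.1 kHz, 53.1 kHz.
Within [17.4 kHz, 38 kHz]: 22.7 kHz, 22.9 kHz, 37.9 kHz.

22.7 kHz, 22.9 kHz, 37.9 kHz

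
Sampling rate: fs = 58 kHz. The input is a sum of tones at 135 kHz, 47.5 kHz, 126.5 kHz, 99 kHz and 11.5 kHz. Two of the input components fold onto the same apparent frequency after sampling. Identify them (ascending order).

fs/2 = 29 kHz.
135 kHz mod fs = 19 kHz.
19 kHz ≤ fs/2 = 29 kHz, appears at 19 kHz.
47.5 kHz > fs/2 = 29 kHz, folds to fs − 47.5 kHz = 10.5 kHz.
126.5 kHz mod fs = 10.5 kHz.
10.5 kHz ≤ fs/2 = 29 kHz, appears at 10.5 kHz.
99 kHz mod fs = 41 kHz.
41 kHz > fs/2 = 29 kHz, folds to fs − 41 kHz = 17 kHz.
11.5 kHz ≤ fs/2 = 29 kHz, passes unchanged.
47.5 kHz and 126.5 kHz both map to 10.5 kHz.

47.5 kHz, 126.5 kHz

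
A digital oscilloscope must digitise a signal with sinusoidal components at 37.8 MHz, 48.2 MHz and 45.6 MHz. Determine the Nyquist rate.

96.4 MHz

Highest-frequency component: 48.2 MHz.
Nyquist rate = 2 × 48.2 MHz = 96.4 MHz.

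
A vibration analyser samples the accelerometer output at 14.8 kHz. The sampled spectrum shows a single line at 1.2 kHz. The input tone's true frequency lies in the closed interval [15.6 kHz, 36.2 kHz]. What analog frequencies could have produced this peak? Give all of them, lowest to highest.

Frequencies that alias to 1.2 kHz are k·fs ± 1.2 kHz for integer k ≥ 0.
k=0: 1.2 kHz.
k=1: 13.6 kHz, 16 kHz.
k=2: 28.4 kHz, 30.8 kHz.
k=3: 43.2 kHz, 45.6 kHz.
Within [15.6 kHz, 36.2 kHz]: 16 kHz, 28.4 kHz, 30.8 kHz.

16 kHz, 28.4 kHz, 30.8 kHz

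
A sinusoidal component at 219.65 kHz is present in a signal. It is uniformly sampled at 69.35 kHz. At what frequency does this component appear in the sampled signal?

11.6 kHz

219.65 kHz mod fs = 11.6 kHz.
11.6 kHz ≤ fs/2 = 34.675 kHz, appears at 11.6 kHz.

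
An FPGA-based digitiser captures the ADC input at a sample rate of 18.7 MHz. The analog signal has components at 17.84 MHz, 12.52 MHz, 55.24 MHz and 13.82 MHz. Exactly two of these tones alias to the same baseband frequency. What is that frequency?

fs/2 = 9.35 MHz.
17.84 MHz > fs/2 = 9.35 MHz, folds to fs − 17.84 MHz = 0.86 MHz.
12.52 MHz > fs/2 = 9.35 MHz, folds to fs − 12.52 MHz = 6.18 MHz.
55.24 MHz mod fs = 17.84 MHz.
17.84 MHz > fs/2 = 9.35 MHz, folds to fs − 17.84 MHz = 0.86 MHz.
13.82 MHz > fs/2 = 9.35 MHz, folds to fs − 13.82 MHz = 4.88 MHz.
17.84 MHz and 55.24 MHz both map to 0.86 MHz.

0.86 MHz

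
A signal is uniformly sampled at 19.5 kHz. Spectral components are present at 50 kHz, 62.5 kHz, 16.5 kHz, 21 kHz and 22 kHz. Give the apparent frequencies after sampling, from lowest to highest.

fs/2 = 9.75 kHz.
50 kHz mod fs = 11 kHz.
11 kHz > fs/2 = 9.75 kHz, folds to fs − 11 kHz = 8.5 kHz.
62.5 kHz mod fs = 4 kHz.
4 kHz ≤ fs/2 = 9.75 kHz, appears at 4 kHz.
16.5 kHz > fs/2 = 9.75 kHz, folds to fs − 16.5 kHz = 3 kHz.
21 kHz mod fs = 1.5 kHz.
1.5 kHz ≤ fs/2 = 9.75 kHz, appears at 1.5 kHz.
22 kHz mod fs = 2.5 kHz.
2.5 kHz ≤ fs/2 = 9.75 kHz, appears at 2.5 kHz.
Distinct values: {1.5 kHz, 2.5 kHz, 3 kHz, 4 kHz, 8.5 kHz}.

1.5 kHz, 2.5 kHz, 3 kHz, 4 kHz, 8.5 kHz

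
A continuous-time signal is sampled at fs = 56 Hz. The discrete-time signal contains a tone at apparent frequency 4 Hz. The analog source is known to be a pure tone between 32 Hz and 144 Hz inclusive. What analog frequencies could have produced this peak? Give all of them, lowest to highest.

52 Hz, 60 Hz, 108 Hz, 116 Hz

Frequencies that alias to 4 Hz are k·fs ± 4 Hz for integer k ≥ 0.
k=0: 4 Hz.
k=1: 52 Hz, 60 Hz.
k=2: 108 Hz, 116 Hz.
k=3: 164 Hz, 172 Hz.
Within [32 Hz, 144 Hz]: 52 Hz, 60 Hz, 108 Hz, 116 Hz.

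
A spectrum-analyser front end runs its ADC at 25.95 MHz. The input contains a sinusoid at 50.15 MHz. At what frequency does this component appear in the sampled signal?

1.75 MHz

50.15 MHz mod fs = 24.2 MHz.
24.2 MHz > fs/2 = 12.975 MHz, folds to fs − 24.2 MHz = 1.75 MHz.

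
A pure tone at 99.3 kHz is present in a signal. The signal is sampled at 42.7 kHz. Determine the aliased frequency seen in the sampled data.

13.9 kHz

99.3 kHz mod fs = 13.9 kHz.
13.9 kHz ≤ fs/2 = 21.35 kHz, appears at 13.9 kHz.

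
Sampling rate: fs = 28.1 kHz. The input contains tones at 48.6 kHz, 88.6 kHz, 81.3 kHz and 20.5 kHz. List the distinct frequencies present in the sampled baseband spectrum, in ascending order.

3 kHz, 4.3 kHz, 7.6 kHz

fs/2 = 14.05 kHz.
48.6 kHz mod fs = 20.5 kHz.
20.5 kHz > fs/2 = 14.05 kHz, folds to fs − 20.5 kHz = 7.6 kHz.
88.6 kHz mod fs = 4.3 kHz.
4.3 kHz ≤ fs/2 = 14.05 kHz, appears at 4.3 kHz.
81.3 kHz mod fs = 25.1 kHz.
25.1 kHz > fs/2 = 14.05 kHz, folds to fs − 25.1 kHz = 3 kHz.
20.5 kHz > fs/2 = 14.05 kHz, folds to fs − 20.5 kHz = 7.6 kHz.
Distinct values: {3 kHz, 4.3 kHz, 7.6 kHz}.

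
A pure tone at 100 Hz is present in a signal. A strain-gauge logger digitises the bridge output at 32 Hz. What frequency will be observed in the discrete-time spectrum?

4 Hz

100 Hz mod fs = 4 Hz.
4 Hz ≤ fs/2 = 16 Hz, appears at 4 Hz.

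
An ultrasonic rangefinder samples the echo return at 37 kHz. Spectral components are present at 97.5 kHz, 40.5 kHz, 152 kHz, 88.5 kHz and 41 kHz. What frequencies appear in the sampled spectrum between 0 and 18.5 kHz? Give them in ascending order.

3.5 kHz, 4 kHz, 13.5 kHz, 14.5 kHz

fs/2 = 18.5 kHz.
97.5 kHz mod fs = 23.5 kHz.
23.5 kHz > fs/2 = 18.5 kHz, folds to fs − 23.5 kHz = 13.5 kHz.
40.5 kHz mod fs = 3.5 kHz.
3.5 kHz ≤ fs/2 = 18.5 kHz, appears at 3.5 kHz.
152 kHz mod fs = 4 kHz.
4 kHz ≤ fs/2 = 18.5 kHz, appears at 4 kHz.
88.5 kHz mod fs = 14.5 kHz.
14.5 kHz ≤ fs/2 = 18.5 kHz, appears at 14.5 kHz.
41 kHz mod fs = 4 kHz.
4 kHz ≤ fs/2 = 18.5 kHz, appears at 4 kHz.
Distinct values: {3.5 kHz, 4 kHz, 13.5 kHz, 14.5 kHz}.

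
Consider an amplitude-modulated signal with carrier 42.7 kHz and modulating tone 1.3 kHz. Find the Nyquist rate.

AM sidebands sit at fc ± fm = 41.4 kHz and 44 kHz.
Highest-frequency component: 44 kHz.
Nyquist rate = 2 × 44 kHz = 88 kHz.

88 kHz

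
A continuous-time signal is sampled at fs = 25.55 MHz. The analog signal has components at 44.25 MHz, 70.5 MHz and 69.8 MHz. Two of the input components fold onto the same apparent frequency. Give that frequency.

fs/2 = 12.775 MHz.
44.25 MHz mod fs = 18.7 MHz.
18.7 MHz > fs/2 = 12.775 MHz, folds to fs − 18.7 MHz = 6.85 MHz.
70.5 MHz mod fs = 19.4 MHz.
19.4 MHz > fs/2 = 12.775 MHz, folds to fs − 19.4 MHz = 6.15 MHz.
69.8 MHz mod fs = 18.7 MHz.
18.7 MHz > fs/2 = 12.775 MHz, folds to fs − 18.7 MHz = 6.85 MHz.
44.25 MHz and 69.8 MHz both map to 6.85 MHz.

6.85 MHz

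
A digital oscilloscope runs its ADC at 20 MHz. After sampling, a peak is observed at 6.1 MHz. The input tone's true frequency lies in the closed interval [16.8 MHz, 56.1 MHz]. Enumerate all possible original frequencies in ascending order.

26.1 MHz, 33.9 MHz, 46.1 MHz, 53.9 MHz

Frequencies that alias to 6.1 MHz are k·fs ± 6.1 MHz for integer k ≥ 0.
k=0: 6.1 MHz.
k=1: 13.9 MHz, 26.1 MHz.
k=2: 33.9 MHz, 46.1 MHz.
k=3: 53.9 MHz, 66.1 MHz.
k=4: 73.9 MHz, 86.1 MHz.
Within [16.8 MHz, 56.1 MHz]: 26.1 MHz, 33.9 MHz, 46.1 MHz, 53.9 MHz.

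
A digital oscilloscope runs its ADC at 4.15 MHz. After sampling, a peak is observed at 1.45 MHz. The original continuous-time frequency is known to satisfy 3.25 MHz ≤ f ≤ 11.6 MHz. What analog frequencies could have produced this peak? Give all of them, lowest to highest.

Frequencies that alias to 1.45 MHz are k·fs ± 1.45 MHz for integer k ≥ 0.
k=0: 1.45 MHz.
k=1: 2.7 MHz, 5.6 MHz.
k=2: 6.85 MHz, 9.75 MHz.
k=3: 11 MHz, 13.9 MHz.
k=4: 15.15 MHz, 18.05 MHz.
Within [3.25 MHz, 11.6 MHz]: 5.6 MHz, 6.85 MHz, 9.75 MHz, 11 MHz.

5.6 MHz, 6.85 MHz, 9.75 MHz, 11 MHz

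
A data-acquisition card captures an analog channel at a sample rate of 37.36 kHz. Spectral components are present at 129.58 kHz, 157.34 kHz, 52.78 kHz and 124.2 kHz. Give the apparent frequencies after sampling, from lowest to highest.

7.9 kHz, 12.12 kHz, 15.42 kHz, 17.5 kHz

fs/2 = 18.68 kHz.
129.58 kHz mod fs = 17.5 kHz.
17.5 kHz ≤ fs/2 = 18.68 kHz, appears at 17.5 kHz.
157.34 kHz mod fs = 7.9 kHz.
7.9 kHz ≤ fs/2 = 18.68 kHz, appears at 7.9 kHz.
52.78 kHz mod fs = 15.42 kHz.
15.42 kHz ≤ fs/2 = 18.68 kHz, appears at 15.42 kHz.
124.2 kHz mod fs = 12.12 kHz.
12.12 kHz ≤ fs/2 = 18.68 kHz, appears at 12.12 kHz.
Distinct values: {7.9 kHz, 12.12 kHz, 15.42 kHz, 17.5 kHz}.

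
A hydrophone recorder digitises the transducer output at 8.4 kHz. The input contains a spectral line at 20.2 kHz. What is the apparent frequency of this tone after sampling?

20.2 kHz mod fs = 3.4 kHz.
3.4 kHz ≤ fs/2 = 4.2 kHz, appears at 3.4 kHz.

3.4 kHz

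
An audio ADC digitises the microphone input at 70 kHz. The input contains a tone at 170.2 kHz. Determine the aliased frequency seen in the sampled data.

170.2 kHz mod fs = 30.2 kHz.
30.2 kHz ≤ fs/2 = 35 kHz, appears at 30.2 kHz.

30.2 kHz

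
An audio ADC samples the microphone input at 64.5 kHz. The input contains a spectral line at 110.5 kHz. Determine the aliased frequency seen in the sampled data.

110.5 kHz mod fs = 46 kHz.
46 kHz > fs/2 = 32.25 kHz, folds to fs − 46 kHz = 18.5 kHz.

18.5 kHz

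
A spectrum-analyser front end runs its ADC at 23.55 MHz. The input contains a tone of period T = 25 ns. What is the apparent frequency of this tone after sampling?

T = 25 ns → f = 1/T = 40 MHz.
40 MHz mod fs = 16.45 MHz.
16.45 MHz > fs/2 = 11.775 MHz, folds to fs − 16.45 MHz = 7.1 MHz.

7.1 MHz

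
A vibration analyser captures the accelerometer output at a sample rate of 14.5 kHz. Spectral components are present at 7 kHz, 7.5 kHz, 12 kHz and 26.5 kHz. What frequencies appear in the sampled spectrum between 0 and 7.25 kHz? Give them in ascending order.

2.5 kHz, 7 kHz

fs/2 = 7.25 kHz.
7 kHz ≤ fs/2 = 7.25 kHz, passes unchanged.
7.5 kHz > fs/2 = 7.25 kHz, folds to fs − 7.5 kHz = 7 kHz.
12 kHz > fs/2 = 7.25 kHz, folds to fs − 12 kHz = 2.5 kHz.
26.5 kHz mod fs = 12 kHz.
12 kHz > fs/2 = 7.25 kHz, folds to fs − 12 kHz = 2.5 kHz.
Distinct values: {2.5 kHz, 7 kHz}.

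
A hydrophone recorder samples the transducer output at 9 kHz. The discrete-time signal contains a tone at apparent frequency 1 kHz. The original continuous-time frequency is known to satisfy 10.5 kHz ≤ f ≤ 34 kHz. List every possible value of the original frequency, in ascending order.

17 kHz, 19 kHz, 26 kHz, 28 kHz

Frequencies that alias to 1 kHz are k·fs ± 1 kHz for integer k ≥ 0.
k=0: 1 kHz.
k=1: 8 kHz, 10 kHz.
k=2: 17 kHz, 19 kHz.
k=3: 26 kHz, 28 kHz.
k=4: 35 kHz, 37 kHz.
Within [10.5 kHz, 34 kHz]: 17 kHz, 19 kHz, 26 kHz, 28 kHz.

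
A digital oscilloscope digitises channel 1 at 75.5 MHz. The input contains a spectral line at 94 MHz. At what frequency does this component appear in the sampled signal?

94 MHz mod fs = 18.5 MHz.
18.5 MHz ≤ fs/2 = 37.75 MHz, appears at 18.5 MHz.

18.5 MHz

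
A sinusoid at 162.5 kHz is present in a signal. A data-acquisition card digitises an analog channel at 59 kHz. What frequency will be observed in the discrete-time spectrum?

14.5 kHz

162.5 kHz mod fs = 44.5 kHz.
44.5 kHz > fs/2 = 29.5 kHz, folds to fs − 44.5 kHz = 14.5 kHz.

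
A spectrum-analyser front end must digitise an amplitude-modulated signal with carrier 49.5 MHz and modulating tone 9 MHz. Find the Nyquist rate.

AM sidebands sit at fc ± fm = 40.5 MHz and 58.5 MHz.
Highest-frequency component: 58.5 MHz.
Nyquist rate = 2 × 58.5 MHz = 117 MHz.

117 MHz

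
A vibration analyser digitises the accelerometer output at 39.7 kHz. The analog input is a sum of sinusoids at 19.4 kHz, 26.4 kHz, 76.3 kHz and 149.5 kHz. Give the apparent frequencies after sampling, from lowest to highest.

fs/2 = 19.85 kHz.
19.4 kHz ≤ fs/2 = 19.85 kHz, passes unchanged.
26.4 kHz > fs/2 = 19.85 kHz, folds to fs − 26.4 kHz = 13.3 kHz.
76.3 kHz mod fs = 36.6 kHz.
36.6 kHz > fs/2 = 19.85 kHz, folds to fs − 36.6 kHz = 3.1 kHz.
149.5 kHz mod fs = 30.4 kHz.
30.4 kHz > fs/2 = 19.85 kHz, folds to fs − 30.4 kHz = 9.3 kHz.
Distinct values: {3.1 kHz, 9.3 kHz, 13.3 kHz, 19.4 kHz}.

3.1 kHz, 9.3 kHz, 13.3 kHz, 19.4 kHz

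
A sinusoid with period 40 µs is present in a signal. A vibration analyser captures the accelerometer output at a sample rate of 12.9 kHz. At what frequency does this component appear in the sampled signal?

0.8 kHz

T = 40 µs → f = 1/T = 25 kHz.
25 kHz mod fs = 12.1 kHz.
12.1 kHz > fs/2 = 6.45 kHz, folds to fs − 12.1 kHz = 0.8 kHz.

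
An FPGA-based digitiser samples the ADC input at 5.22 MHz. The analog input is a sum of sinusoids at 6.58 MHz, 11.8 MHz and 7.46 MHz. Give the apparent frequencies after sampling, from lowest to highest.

fs/2 = 2.61 MHz.
6.58 MHz mod fs = 1.36 MHz.
1.36 MHz ≤ fs/2 = 2.61 MHz, appears at 1.36 MHz.
11.8 MHz mod fs = 1.36 MHz.
1.36 MHz ≤ fs/2 = 2.61 MHz, appears at 1.36 MHz.
7.46 MHz mod fs = 2.24 MHz.
2.24 MHz ≤ fs/2 = 2.61 MHz, appears at 2.24 MHz.
Distinct values: {1.36 MHz, 2.24 MHz}.

1.36 MHz, 2.24 MHz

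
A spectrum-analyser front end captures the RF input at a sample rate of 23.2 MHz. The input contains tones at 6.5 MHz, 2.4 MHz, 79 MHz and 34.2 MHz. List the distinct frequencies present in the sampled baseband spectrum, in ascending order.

fs/2 = 11.6 MHz.
6.5 MHz ≤ fs/2 = 11.6 MHz, passes unchanged.
2.4 MHz ≤ fs/2 = 11.6 MHz, passes unchanged.
79 MHz mod fs = 9.4 MHz.
9.4 MHz ≤ fs/2 = 11.6 MHz, appears at 9.4 MHz.
34.2 MHz mod fs = 11 MHz.
11 MHz ≤ fs/2 = 11.6 MHz, appears at 11 MHz.
Distinct values: {2.4 MHz, 6.5 MHz, 9.4 MHz, 11 MHz}.

2.4 MHz, 6.5 MHz, 9.4 MHz, 11 MHz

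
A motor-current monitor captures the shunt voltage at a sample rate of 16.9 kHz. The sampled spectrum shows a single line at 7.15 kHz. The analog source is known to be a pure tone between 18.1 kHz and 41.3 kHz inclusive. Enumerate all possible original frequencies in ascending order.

Frequencies that alias to 7.15 kHz are k·fs ± 7.15 kHz for integer k ≥ 0.
k=0: 7.15 kHz.
k=1: 9.75 kHz, 24.05 kHz.
k=2: 26.65 kHz, 40.95 kHz.
k=3: 43.55 kHz, 57.85 kHz.
Within [18.1 kHz, 41.3 kHz]: 24.05 kHz, 26.65 kHz, 40.95 kHz.

24.05 kHz, 26.65 kHz, 40.95 kHz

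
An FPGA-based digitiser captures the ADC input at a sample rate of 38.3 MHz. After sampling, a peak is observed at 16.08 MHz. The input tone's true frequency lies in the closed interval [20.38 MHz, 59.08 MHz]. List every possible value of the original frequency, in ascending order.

22.22 MHz, 54.38 MHz

Frequencies that alias to 16.08 MHz are k·fs ± 16.08 MHz for integer k ≥ 0.
k=0: 16.08 MHz.
k=1: 22.22 MHz, 54.38 MHz.
k=2: 60.52 MHz, 92.68 MHz.
Within [20.38 MHz, 59.08 MHz]: 22.22 MHz, 54.38 MHz.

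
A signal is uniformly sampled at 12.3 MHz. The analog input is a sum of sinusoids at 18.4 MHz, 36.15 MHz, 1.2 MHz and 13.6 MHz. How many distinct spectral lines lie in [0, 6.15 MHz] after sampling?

fs/2 = 6.15 MHz.
18.4 MHz mod fs = 6.1 MHz.
6.1 MHz ≤ fs/2 = 6.15 MHz, appears at 6.1 MHz.
36.15 MHz mod fs = 11.55 MHz.
11.55 MHz > fs/2 = 6.15 MHz, folds to fs − 11.55 MHz = 0.75 MHz.
1.2 MHz ≤ fs/2 = 6.15 MHz, passes unchanged.
13.6 MHz mod fs = 1.3 MHz.
1.3 MHz ≤ fs/2 = 6.15 MHz, appears at 1.3 MHz.
Distinct values: {0.75 MHz, 1.2 MHz, 1.3 MHz, 6.1 MHz} → 4.

4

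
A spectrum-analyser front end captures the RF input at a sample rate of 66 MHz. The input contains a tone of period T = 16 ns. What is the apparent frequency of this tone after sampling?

T = 16 ns → f = 1/T = 62.5 MHz.
62.5 MHz > fs/2 = 33 MHz, folds to fs − 62.5 MHz = 3.5 MHz.

3.5 MHz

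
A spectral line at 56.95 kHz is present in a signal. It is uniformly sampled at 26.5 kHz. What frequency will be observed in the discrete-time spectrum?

3.95 kHz

56.95 kHz mod fs = 3.95 kHz.
3.95 kHz ≤ fs/2 = 13.25 kHz, appears at 3.95 kHz.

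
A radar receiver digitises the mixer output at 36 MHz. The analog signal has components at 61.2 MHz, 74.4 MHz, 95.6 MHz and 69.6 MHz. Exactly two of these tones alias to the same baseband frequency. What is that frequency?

fs/2 = 18 MHz.
61.2 MHz mod fs = 25.2 MHz.
25.2 MHz > fs/2 = 18 MHz, folds to fs − 25.2 MHz = 10.8 MHz.
74.4 MHz mod fs = 2.4 MHz.
2.4 MHz ≤ fs/2 = 18 MHz, appears at 2.4 MHz.
95.6 MHz mod fs = 23.6 MHz.
23.6 MHz > fs/2 = 18 MHz, folds to fs − 23.6 MHz = 12.4 MHz.
69.6 MHz mod fs = 33.6 MHz.
33.6 MHz > fs/2 = 18 MHz, folds to fs − 33.6 MHz = 2.4 MHz.
69.6 MHz and 74.4 MHz both map to 2.4 MHz.

2.4 MHz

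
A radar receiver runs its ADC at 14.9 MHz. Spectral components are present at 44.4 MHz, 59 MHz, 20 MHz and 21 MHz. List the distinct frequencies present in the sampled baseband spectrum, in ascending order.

fs/2 = 7.45 MHz.
44.4 MHz mod fs = 14.6 MHz.
14.6 MHz > fs/2 = 7.45 MHz, folds to fs − 14.6 MHz = 0.3 MHz.
59 MHz mod fs = 14.3 MHz.
14.3 MHz > fs/2 = 7.45 MHz, folds to fs − 14.3 MHz = 0.6 MHz.
20 MHz mod fs = 5.1 MHz.
5.1 MHz ≤ fs/2 = 7.45 MHz, appears at 5.1 MHz.
21 MHz mod fs = 6.1 MHz.
6.1 MHz ≤ fs/2 = 7.45 MHz, appears at 6.1 MHz.
Distinct values: {0.3 MHz, 0.6 MHz, 5.1 MHz, 6.1 MHz}.

0.3 MHz, 0.6 MHz, 5.1 MHz, 6.1 MHz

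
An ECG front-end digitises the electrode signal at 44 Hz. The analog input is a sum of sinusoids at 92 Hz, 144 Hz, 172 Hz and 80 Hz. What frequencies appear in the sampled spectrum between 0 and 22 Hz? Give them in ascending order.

4 Hz, 8 Hz, 12 Hz

fs/2 = 22 Hz.
92 Hz mod fs = 4 Hz.
4 Hz ≤ fs/2 = 22 Hz, appears at 4 Hz.
144 Hz mod fs = 12 Hz.
12 Hz ≤ fs/2 = 22 Hz, appears at 12 Hz.
172 Hz mod fs = 40 Hz.
40 Hz > fs/2 = 22 Hz, folds to fs − 40 Hz = 4 Hz.
80 Hz mod fs = 36 Hz.
36 Hz > fs/2 = 22 Hz, folds to fs − 36 Hz = 8 Hz.
Distinct values: {4 Hz, 8 Hz, 12 Hz}.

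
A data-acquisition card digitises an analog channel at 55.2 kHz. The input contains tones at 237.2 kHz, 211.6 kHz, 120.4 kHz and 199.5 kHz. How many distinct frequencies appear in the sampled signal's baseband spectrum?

fs/2 = 27.6 kHz.
237.2 kHz mod fs = 16.4 kHz.
16.4 kHz ≤ fs/2 = 27.6 kHz, appears at 16.4 kHz.
211.6 kHz mod fs = 46 kHz.
46 kHz > fs/2 = 27.6 kHz, folds to fs − 46 kHz = 9.2 kHz.
120.4 kHz mod fs = 10 kHz.
10 kHz ≤ fs/2 = 27.6 kHz, appears at 10 kHz.
199.5 kHz mod fs = 33.9 kHz.
33.9 kHz > fs/2 = 27.6 kHz, folds to fs − 33.9 kHz = 21.3 kHz.
Distinct values: {9.2 kHz, 10 kHz, 16.4 kHz, 21.3 kHz} → 4.

4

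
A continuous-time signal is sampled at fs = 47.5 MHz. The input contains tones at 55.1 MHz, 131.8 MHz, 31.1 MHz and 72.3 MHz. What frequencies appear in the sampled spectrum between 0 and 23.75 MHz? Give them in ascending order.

7.6 MHz, 10.7 MHz, 16.4 MHz, 22.7 MHz

fs/2 = 23.75 MHz.
55.1 MHz mod fs = 7.6 MHz.
7.6 MHz ≤ fs/2 = 23.75 MHz, appears at 7.6 MHz.
131.8 MHz mod fs = 36.8 MHz.
36.8 MHz > fs/2 = 23.75 MHz, folds to fs − 36.8 MHz = 10.7 MHz.
31.1 MHz > fs/2 = 23.75 MHz, folds to fs − 31.1 MHz = 16.4 MHz.
72.3 MHz mod fs = 24.8 MHz.
24.8 MHz > fs/2 = 23.75 MHz, folds to fs − 24.8 MHz = 22.7 MHz.
Distinct values: {7.6 MHz, 10.7 MHz, 16.4 MHz, 22.7 MHz}.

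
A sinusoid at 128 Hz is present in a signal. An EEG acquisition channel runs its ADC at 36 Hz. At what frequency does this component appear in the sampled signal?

128 Hz mod fs = 20 Hz.
20 Hz > fs/2 = 18 Hz, folds to fs − 20 Hz = 16 Hz.

16 Hz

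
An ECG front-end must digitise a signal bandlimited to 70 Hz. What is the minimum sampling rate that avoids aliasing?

140 Hz

Nyquist rate = 2 × 70 Hz = 140 Hz.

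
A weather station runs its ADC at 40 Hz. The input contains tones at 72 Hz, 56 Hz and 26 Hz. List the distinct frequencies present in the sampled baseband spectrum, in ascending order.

fs/2 = 20 Hz.
72 Hz mod fs = 32 Hz.
32 Hz > fs/2 = 20 Hz, folds to fs − 32 Hz = 8 Hz.
56 Hz mod fs = 16 Hz.
16 Hz ≤ fs/2 = 20 Hz, appears at 16 Hz.
26 Hz > fs/2 = 20 Hz, folds to fs − 26 Hz = 14 Hz.
Distinct values: {8 Hz, 14 Hz, 16 Hz}.

8 Hz, 14 Hz, 16 Hz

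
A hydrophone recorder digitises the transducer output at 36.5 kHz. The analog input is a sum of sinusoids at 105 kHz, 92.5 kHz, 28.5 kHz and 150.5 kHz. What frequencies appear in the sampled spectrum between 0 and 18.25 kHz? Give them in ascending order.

4.5 kHz, 8 kHz, 17 kHz

fs/2 = 18.25 kHz.
105 kHz mod fs = 32 kHz.
32 kHz > fs/2 = 18.25 kHz, folds to fs − 32 kHz = 4.5 kHz.
92.5 kHz mod fs = 19.5 kHz.
19.5 kHz > fs/2 = 18.25 kHz, folds to fs − 19.5 kHz = 17 kHz.
28.5 kHz > fs/2 = 18.25 kHz, folds to fs − 28.5 kHz = 8 kHz.
150.5 kHz mod fs = 4.5 kHz.
4.5 kHz ≤ fs/2 = 18.25 kHz, appears at 4.5 kHz.
Distinct values: {4.5 kHz, 8 kHz, 17 kHz}.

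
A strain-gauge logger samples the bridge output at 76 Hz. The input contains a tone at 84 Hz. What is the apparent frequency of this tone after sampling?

84 Hz mod fs = 8 Hz.
8 Hz ≤ fs/2 = 38 Hz, appears at 8 Hz.

8 Hz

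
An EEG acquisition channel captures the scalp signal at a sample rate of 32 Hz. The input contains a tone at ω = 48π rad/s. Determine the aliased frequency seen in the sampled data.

ω = 48π rad/s → f = ω/(2π) = 24 Hz.
24 Hz > fs/2 = 16 Hz, folds to fs − 24 Hz = 8 Hz.

8 Hz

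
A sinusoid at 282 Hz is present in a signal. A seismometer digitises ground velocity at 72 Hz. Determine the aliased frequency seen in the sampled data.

282 Hz mod fs = 66 Hz.
66 Hz > fs/2 = 36 Hz, folds to fs − 66 Hz = 6 Hz.

6 Hz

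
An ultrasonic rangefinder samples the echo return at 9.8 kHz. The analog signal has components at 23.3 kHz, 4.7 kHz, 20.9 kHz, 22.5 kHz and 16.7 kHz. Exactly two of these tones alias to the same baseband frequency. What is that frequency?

fs/2 = 4.9 kHz.
23.3 kHz mod fs = 3.7 kHz.
3.7 kHz ≤ fs/2 = 4.9 kHz, appears at 3.7 kHz.
4.7 kHz ≤ fs/2 = 4.9 kHz, passes unchanged.
20.9 kHz mod fs = 1.3 kHz.
1.3 kHz ≤ fs/2 = 4.9 kHz, appears at 1.3 kHz.
22.5 kHz mod fs = 2.9 kHz.
2.9 kHz ≤ fs/2 = 4.9 kHz, appears at 2.9 kHz.
16.7 kHz mod fs = 6.9 kHz.
6.9 kHz > fs/2 = 4.9 kHz, folds to fs − 6.9 kHz = 2.9 kHz.
16.7 kHz and 22.5 kHz both map to 2.9 kHz.

2.9 kHz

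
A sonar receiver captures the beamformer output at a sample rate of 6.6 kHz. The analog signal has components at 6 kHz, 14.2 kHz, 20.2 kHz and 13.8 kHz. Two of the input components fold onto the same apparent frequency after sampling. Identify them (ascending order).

fs/2 = 3.3 kHz.
6 kHz > fs/2 = 3.3 kHz, folds to fs − 6 kHz = 0.6 kHz.
14.2 kHz mod fs = 1 kHz.
1 kHz ≤ fs/2 = 3.3 kHz, appears at 1 kHz.
20.2 kHz mod fs = 0.4 kHz.
0.4 kHz ≤ fs/2 = 3.3 kHz, appears at 0.4 kHz.
13.8 kHz mod fs = 0.6 kHz.
0.6 kHz ≤ fs/2 = 3.3 kHz, appears at 0.6 kHz.
6 kHz and 13.8 kHz both map to 0.6 kHz.

6 kHz, 13.8 kHz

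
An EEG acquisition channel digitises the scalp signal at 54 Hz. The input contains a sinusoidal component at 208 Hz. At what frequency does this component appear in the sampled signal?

208 Hz mod fs = 46 Hz.
46 Hz > fs/2 = 27 Hz, folds to fs − 46 Hz = 8 Hz.

8 Hz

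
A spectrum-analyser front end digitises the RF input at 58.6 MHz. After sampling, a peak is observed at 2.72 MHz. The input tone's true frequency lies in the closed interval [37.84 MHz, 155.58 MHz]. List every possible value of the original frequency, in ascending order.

55.88 MHz, 61.32 MHz, 114.48 MHz, 119.92 MHz

Frequencies that alias to 2.72 MHz are k·fs ± 2.72 MHz for integer k ≥ 0.
k=0: 2.72 MHz.
k=1: 55.88 MHz, 61.32 MHz.
k=2: 114.48 MHz, 119.92 MHz.
k=3: 173.08 MHz, 178.52 MHz.
Within [37.84 MHz, 155.58 MHz]: 55.88 MHz, 61.32 MHz, 114.48 MHz, 119.92 MHz.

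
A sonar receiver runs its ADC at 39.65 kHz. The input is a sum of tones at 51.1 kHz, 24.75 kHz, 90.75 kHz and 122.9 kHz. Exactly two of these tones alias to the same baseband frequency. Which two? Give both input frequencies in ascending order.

51.1 kHz, 90.75 kHz

fs/2 = 19.825 kHz.
51.1 kHz mod fs = 11.45 kHz.
11.45 kHz ≤ fs/2 = 19.825 kHz, appears at 11.45 kHz.
24.75 kHz > fs/2 = 19.825 kHz, folds to fs − 24.75 kHz = 14.9 kHz.
90.75 kHz mod fs = 11.45 kHz.
11.45 kHz ≤ fs/2 = 19.825 kHz, appears at 11.45 kHz.
122.9 kHz mod fs = 3.95 kHz.
3.95 kHz ≤ fs/2 = 19.825 kHz, appears at 3.95 kHz.
51.1 kHz and 90.75 kHz both map to 11.45 kHz.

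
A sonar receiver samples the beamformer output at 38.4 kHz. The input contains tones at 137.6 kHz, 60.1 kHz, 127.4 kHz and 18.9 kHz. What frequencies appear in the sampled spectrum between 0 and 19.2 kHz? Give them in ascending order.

12.2 kHz, 16 kHz, 16.7 kHz, 18.9 kHz

fs/2 = 19.2 kHz.
137.6 kHz mod fs = 22.4 kHz.
22.4 kHz > fs/2 = 19.2 kHz, folds to fs − 22.4 kHz = 16 kHz.
60.1 kHz mod fs = 21.7 kHz.
21.7 kHz > fs/2 = 19.2 kHz, folds to fs − 21.7 kHz = 16.7 kHz.
127.4 kHz mod fs = 12.2 kHz.
12.2 kHz ≤ fs/2 = 19.2 kHz, appears at 12.2 kHz.
18.9 kHz ≤ fs/2 = 19.2 kHz, passes unchanged.
Distinct values: {12.2 kHz, 16 kHz, 16.7 kHz, 18.9 kHz}.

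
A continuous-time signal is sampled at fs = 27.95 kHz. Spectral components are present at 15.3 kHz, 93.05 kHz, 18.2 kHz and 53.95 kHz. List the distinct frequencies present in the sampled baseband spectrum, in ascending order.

1.95 kHz, 9.2 kHz, 9.75 kHz, 12.65 kHz

fs/2 = 13.975 kHz.
15.3 kHz > fs/2 = 13.975 kHz, folds to fs − 15.3 kHz = 12.65 kHz.
93.05 kHz mod fs = 9.2 kHz.
9.2 kHz ≤ fs/2 = 13.975 kHz, appears at 9.2 kHz.
18.2 kHz > fs/2 = 13.975 kHz, folds to fs − 18.2 kHz = 9.75 kHz.
53.95 kHz mod fs = 26 kHz.
26 kHz > fs/2 = 13.975 kHz, folds to fs − 26 kHz = 1.95 kHz.
Distinct values: {1.95 kHz, 9.2 kHz, 9.75 kHz, 12.65 kHz}.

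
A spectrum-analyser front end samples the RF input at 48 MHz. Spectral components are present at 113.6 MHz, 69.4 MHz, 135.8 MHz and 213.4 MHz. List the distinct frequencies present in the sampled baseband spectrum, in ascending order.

8.2 MHz, 17.6 MHz, 21.4 MHz

fs/2 = 24 MHz.
113.6 MHz mod fs = 17.6 MHz.
17.6 MHz ≤ fs/2 = 24 MHz, appears at 17.6 MHz.
69.4 MHz mod fs = 21.4 MHz.
21.4 MHz ≤ fs/2 = 24 MHz, appears at 21.4 MHz.
135.8 MHz mod fs = 39.8 MHz.
39.8 MHz > fs/2 = 24 MHz, folds to fs − 39.8 MHz = 8.2 MHz.
213.4 MHz mod fs = 21.4 MHz.
21.4 MHz ≤ fs/2 = 24 MHz, appears at 21.4 MHz.
Distinct values: {8.2 MHz, 17.6 MHz, 21.4 MHz}.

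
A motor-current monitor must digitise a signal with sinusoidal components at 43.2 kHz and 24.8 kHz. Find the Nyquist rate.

86.4 kHz

Highest-frequency component: 43.2 kHz.
Nyquist rate = 2 × 43.2 kHz = 86.4 kHz.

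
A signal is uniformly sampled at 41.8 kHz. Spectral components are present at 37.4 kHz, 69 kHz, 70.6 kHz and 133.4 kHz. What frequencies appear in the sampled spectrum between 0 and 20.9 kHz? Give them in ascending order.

fs/2 = 20.9 kHz.
37.4 kHz > fs/2 = 20.9 kHz, folds to fs − 37.4 kHz = 4.4 kHz.
69 kHz mod fs = 27.2 kHz.
27.2 kHz > fs/2 = 20.9 kHz, folds to fs − 27.2 kHz = 14.6 kHz.
70.6 kHz mod fs = 28.8 kHz.
28.8 kHz > fs/2 = 20.9 kHz, folds to fs − 28.8 kHz = 13 kHz.
133.4 kHz mod fs = 8 kHz.
8 kHz ≤ fs/2 = 20.9 kHz, appears at 8 kHz.
Distinct values: {4.4 kHz, 8 kHz, 13 kHz, 14.6 kHz}.

4.4 kHz, 8 kHz, 13 kHz, 14.6 kHz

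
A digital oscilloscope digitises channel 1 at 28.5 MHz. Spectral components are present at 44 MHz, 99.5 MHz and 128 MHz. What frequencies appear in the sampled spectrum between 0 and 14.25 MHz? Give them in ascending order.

13 MHz, 14 MHz

fs/2 = 14.25 MHz.
44 MHz mod fs = 15.5 MHz.
15.5 MHz > fs/2 = 14.25 MHz, folds to fs − 15.5 MHz = 13 MHz.
99.5 MHz mod fs = 14 MHz.
14 MHz ≤ fs/2 = 14.25 MHz, appears at 14 MHz.
128 MHz mod fs = 14 MHz.
14 MHz ≤ fs/2 = 14.25 MHz, appears at 14 MHz.
Distinct values: {13 MHz, 14 MHz}.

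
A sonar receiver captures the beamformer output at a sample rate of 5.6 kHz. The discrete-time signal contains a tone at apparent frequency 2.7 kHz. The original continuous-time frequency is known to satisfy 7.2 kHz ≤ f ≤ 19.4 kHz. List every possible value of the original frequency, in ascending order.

8.3 kHz, 8.5 kHz, 13.9 kHz, 14.1 kHz

Frequencies that alias to 2.7 kHz are k·fs ± 2.7 kHz for integer k ≥ 0.
k=0: 2.7 kHz.
k=1: 2.9 kHz, 8.3 kHz.
k=2: 8.5 kHz, 13.9 kHz.
k=3: 14.1 kHz, 19.5 kHz.
k=4: 19.7 kHz, 25.1 kHz.
Within [7.2 kHz, 19.4 kHz]: 8.3 kHz, 8.5 kHz, 13.9 kHz, 14.1 kHz.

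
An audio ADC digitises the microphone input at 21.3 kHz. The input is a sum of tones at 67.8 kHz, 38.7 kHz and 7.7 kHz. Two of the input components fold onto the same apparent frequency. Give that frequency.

fs/2 = 10.65 kHz.
67.8 kHz mod fs = 3.9 kHz.
3.9 kHz ≤ fs/2 = 10.65 kHz, appears at 3.9 kHz.
38.7 kHz mod fs = 17.4 kHz.
17.4 kHz > fs/2 = 10.65 kHz, folds to fs − 17.4 kHz = 3.9 kHz.
7.7 kHz ≤ fs/2 = 10.65 kHz, passes unchanged.
38.7 kHz and 67.8 kHz both map to 3.9 kHz.

3.9 kHz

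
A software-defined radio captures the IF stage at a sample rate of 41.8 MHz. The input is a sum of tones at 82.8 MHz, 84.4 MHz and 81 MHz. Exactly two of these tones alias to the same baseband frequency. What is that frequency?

fs/2 = 20.9 MHz.
82.8 MHz mod fs = 41 MHz.
41 MHz > fs/2 = 20.9 MHz, folds to fs − 41 MHz = 0.8 MHz.
84.4 MHz mod fs = 0.8 MHz.
0.8 MHz ≤ fs/2 = 20.9 MHz, appears at 0.8 MHz.
81 MHz mod fs = 39.2 MHz.
39.2 MHz > fs/2 = 20.9 MHz, folds to fs − 39.2 MHz = 2.6 MHz.
82.8 MHz and 84.4 MHz both map to 0.8 MHz.

0.8 MHz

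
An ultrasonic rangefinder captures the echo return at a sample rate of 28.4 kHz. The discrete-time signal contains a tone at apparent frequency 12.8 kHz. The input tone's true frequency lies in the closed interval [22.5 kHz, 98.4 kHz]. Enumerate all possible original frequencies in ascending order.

Frequencies that alias to 12.8 kHz are k·fs ± 12.8 kHz for integer k ≥ 0.
k=0: 12.8 kHz.
k=1: 15.6 kHz, 41.2 kHz.
k=2: 44 kHz, 69.6 kHz.
k=3: 72.4 kHz, 98 kHz.
k=4: 100.8 kHz, 126.4 kHz.
Within [22.5 kHz, 98.4 kHz]: 41.2 kHz, 44 kHz, 69.6 kHz, 72.4 kHz, 98 kHz.

41.2 kHz, 44 kHz, 69.6 kHz, 72.4 kHz, 98 kHz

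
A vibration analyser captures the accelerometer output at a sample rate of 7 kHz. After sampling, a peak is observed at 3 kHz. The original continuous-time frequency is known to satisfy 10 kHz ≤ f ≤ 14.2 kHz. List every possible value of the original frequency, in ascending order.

Frequencies that alias to 3 kHz are k·fs ± 3 kHz for integer k ≥ 0.
k=0: 3 kHz.
k=1: 4 kHz, 10 kHz.
k=2: 11 kHz, 17 kHz.
k=3: 18 kHz, 24 kHz.
Within [10 kHz, 14.2 kHz]: 10 kHz, 11 kHz.

10 kHz, 11 kHz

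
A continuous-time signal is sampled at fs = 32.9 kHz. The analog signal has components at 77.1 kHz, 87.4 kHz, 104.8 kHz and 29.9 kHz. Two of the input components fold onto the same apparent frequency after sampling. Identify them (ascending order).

77.1 kHz, 87.4 kHz

fs/2 = 16.45 kHz.
77.1 kHz mod fs = 11.3 kHz.
11.3 kHz ≤ fs/2 = 16.45 kHz, appears at 11.3 kHz.
87.4 kHz mod fs = 21.6 kHz.
21.6 kHz > fs/2 = 16.45 kHz, folds to fs − 21.6 kHz = 11.3 kHz.
104.8 kHz mod fs = 6.1 kHz.
6.1 kHz ≤ fs/2 = 16.45 kHz, appears at 6.1 kHz.
29.9 kHz > fs/2 = 16.45 kHz, folds to fs − 29.9 kHz = 3 kHz.
77.1 kHz and 87.4 kHz both map to 11.3 kHz.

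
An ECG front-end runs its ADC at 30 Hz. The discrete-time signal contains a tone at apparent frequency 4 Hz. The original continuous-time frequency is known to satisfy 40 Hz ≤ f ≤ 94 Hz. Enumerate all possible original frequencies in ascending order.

Frequencies that alias to 4 Hz are k·fs ± 4 Hz for integer k ≥ 0.
k=0: 4 Hz.
k=1: 26 Hz, 34 Hz.
k=2: 56 Hz, 64 Hz.
k=3: 86 Hz, 94 Hz.
k=4: 116 Hz, 124 Hz.
Within [40 Hz, 94 Hz]: 56 Hz, 64 Hz, 86 Hz, 94 Hz.

56 Hz, 64 Hz, 86 Hz, 94 Hz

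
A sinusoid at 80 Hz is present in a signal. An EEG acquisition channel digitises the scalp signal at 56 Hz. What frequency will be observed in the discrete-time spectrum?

24 Hz

80 Hz mod fs = 24 Hz.
24 Hz ≤ fs/2 = 28 Hz, appears at 24 Hz.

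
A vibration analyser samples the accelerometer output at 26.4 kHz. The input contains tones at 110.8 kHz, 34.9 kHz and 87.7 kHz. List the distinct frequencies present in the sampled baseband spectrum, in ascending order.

fs/2 = 13.2 kHz.
110.8 kHz mod fs = 5.2 kHz.
5.2 kHz ≤ fs/2 = 13.2 kHz, appears at 5.2 kHz.
34.9 kHz mod fs = 8.5 kHz.
8.5 kHz ≤ fs/2 = 13.2 kHz, appears at 8.5 kHz.
87.7 kHz mod fs = 8.5 kHz.
8.5 kHz ≤ fs/2 = 13.2 kHz, appears at 8.5 kHz.
Distinct values: {5.2 kHz, 8.5 kHz}.

5.2 kHz, 8.5 kHz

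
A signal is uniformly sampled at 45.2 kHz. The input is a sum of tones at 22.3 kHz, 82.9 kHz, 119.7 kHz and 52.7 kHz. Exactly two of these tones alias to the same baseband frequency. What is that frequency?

fs/2 = 22.6 kHz.
22.3 kHz ≤ fs/2 = 22.6 kHz, passes unchanged.
82.9 kHz mod fs = 37.7 kHz.
37.7 kHz > fs/2 = 22.6 kHz, folds to fs − 37.7 kHz = 7.5 kHz.
119.7 kHz mod fs = 29.3 kHz.
29.3 kHz > fs/2 = 22.6 kHz, folds to fs − 29.3 kHz = 15.9 kHz.
52.7 kHz mod fs = 7.5 kHz.
7.5 kHz ≤ fs/2 = 22.6 kHz, appears at 7.5 kHz.
52.7 kHz and 82.9 kHz both map to 7.5 kHz.

7.5 kHz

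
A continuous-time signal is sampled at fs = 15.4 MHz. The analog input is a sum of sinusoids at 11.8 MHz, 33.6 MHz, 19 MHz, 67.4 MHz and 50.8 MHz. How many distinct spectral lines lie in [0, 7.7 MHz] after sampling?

4

fs/2 = 7.7 MHz.
11.8 MHz > fs/2 = 7.7 MHz, folds to fs − 11.8 MHz = 3.6 MHz.
33.6 MHz mod fs = 2.8 MHz.
2.8 MHz ≤ fs/2 = 7.7 MHz, appears at 2.8 MHz.
19 MHz mod fs = 3.6 MHz.
3.6 MHz ≤ fs/2 = 7.7 MHz, appears at 3.6 MHz.
67.4 MHz mod fs = 5.8 MHz.
5.8 MHz ≤ fs/2 = 7.7 MHz, appears at 5.8 MHz.
50.8 MHz mod fs = 4.6 MHz.
4.6 MHz ≤ fs/2 = 7.7 MHz, appears at 4.6 MHz.
Distinct values: {2.8 MHz, 3.6 MHz, 4.6 MHz, 5.8 MHz} → 4.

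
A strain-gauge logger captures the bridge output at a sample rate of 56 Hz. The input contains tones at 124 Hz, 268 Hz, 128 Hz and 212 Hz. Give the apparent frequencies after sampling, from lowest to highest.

12 Hz, 16 Hz

fs/2 = 28 Hz.
124 Hz mod fs = 12 Hz.
12 Hz ≤ fs/2 = 28 Hz, appears at 12 Hz.
268 Hz mod fs = 44 Hz.
44 Hz > fs/2 = 28 Hz, folds to fs − 44 Hz = 12 Hz.
128 Hz mod fs = 16 Hz.
16 Hz ≤ fs/2 = 28 Hz, appears at 16 Hz.
212 Hz mod fs = 44 Hz.
44 Hz > fs/2 = 28 Hz, folds to fs − 44 Hz = 12 Hz.
Distinct values: {12 Hz, 16 Hz}.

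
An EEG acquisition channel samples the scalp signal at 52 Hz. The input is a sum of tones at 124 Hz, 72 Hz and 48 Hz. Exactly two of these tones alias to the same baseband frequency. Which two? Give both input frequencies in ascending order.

72 Hz, 124 Hz

fs/2 = 26 Hz.
124 Hz mod fs = 20 Hz.
20 Hz ≤ fs/2 = 26 Hz, appears at 20 Hz.
72 Hz mod fs = 20 Hz.
20 Hz ≤ fs/2 = 26 Hz, appears at 20 Hz.
48 Hz > fs/2 = 26 Hz, folds to fs − 48 Hz = 4 Hz.
72 Hz and 124 Hz both map to 20 Hz.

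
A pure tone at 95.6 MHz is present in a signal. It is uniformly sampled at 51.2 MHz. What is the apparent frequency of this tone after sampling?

6.8 MHz

95.6 MHz mod fs = 44.4 MHz.
44.4 MHz > fs/2 = 25.6 MHz, folds to fs − 44.4 MHz = 6.8 MHz.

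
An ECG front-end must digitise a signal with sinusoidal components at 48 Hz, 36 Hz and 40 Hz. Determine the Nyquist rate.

96 Hz

Highest-frequency component: 48 Hz.
Nyquist rate = 2 × 48 Hz = 96 Hz.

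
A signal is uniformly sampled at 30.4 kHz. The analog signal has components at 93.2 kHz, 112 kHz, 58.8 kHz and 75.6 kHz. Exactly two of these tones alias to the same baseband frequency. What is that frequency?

2 kHz

fs/2 = 15.2 kHz.
93.2 kHz mod fs = 2 kHz.
2 kHz ≤ fs/2 = 15.2 kHz, appears at 2 kHz.
112 kHz mod fs = 20.8 kHz.
20.8 kHz > fs/2 = 15.2 kHz, folds to fs − 20.8 kHz = 9.6 kHz.
58.8 kHz mod fs = 28.4 kHz.
28.4 kHz > fs/2 = 15.2 kHz, folds to fs − 28.4 kHz = 2 kHz.
75.6 kHz mod fs = 14.8 kHz.
14.8 kHz ≤ fs/2 = 15.2 kHz, appears at 14.8 kHz.
58.8 kHz and 93.2 kHz both map to 2 kHz.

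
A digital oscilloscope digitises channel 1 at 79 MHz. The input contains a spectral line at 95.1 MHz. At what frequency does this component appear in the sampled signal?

16.1 MHz

95.1 MHz mod fs = 16.1 MHz.
16.1 MHz ≤ fs/2 = 39.5 MHz, appears at 16.1 MHz.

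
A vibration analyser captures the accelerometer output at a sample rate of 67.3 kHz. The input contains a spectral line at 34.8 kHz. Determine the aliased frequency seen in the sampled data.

34.8 kHz > fs/2 = 33.65 kHz, folds to fs − 34.8 kHz = 32.5 kHz.

32.5 kHz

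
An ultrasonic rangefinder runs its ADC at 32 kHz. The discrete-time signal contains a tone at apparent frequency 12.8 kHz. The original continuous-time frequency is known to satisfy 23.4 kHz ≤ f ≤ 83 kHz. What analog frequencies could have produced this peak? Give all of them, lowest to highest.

44.8 kHz, 51.2 kHz, 76.8 kHz

Frequencies that alias to 12.8 kHz are k·fs ± 12.8 kHz for integer k ≥ 0.
k=0: 12.8 kHz.
k=1: 19.2 kHz, 44.8 kHz.
k=2: 51.2 kHz, 76.8 kHz.
k=3: 83.2 kHz, 108.8 kHz.
Within [23.4 kHz, 83 kHz]: 44.8 kHz, 51.2 kHz, 76.8 kHz.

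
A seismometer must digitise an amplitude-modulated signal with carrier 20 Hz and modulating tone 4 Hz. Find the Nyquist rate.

48 Hz

AM sidebands sit at fc ± fm = 16 Hz and 24 Hz.
Highest-frequency component: 24 Hz.
Nyquist rate = 2 × 24 Hz = 48 Hz.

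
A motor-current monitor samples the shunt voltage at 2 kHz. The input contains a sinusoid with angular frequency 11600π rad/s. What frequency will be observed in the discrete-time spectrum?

0.2 kHz

ω = 11600π rad/s → f = ω/(2π) = 5800 Hz = 5.8 kHz.
5.8 kHz mod fs = 1.8 kHz.
1.8 kHz > fs/2 = 1 kHz, folds to fs − 1.8 kHz = 0.2 kHz.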